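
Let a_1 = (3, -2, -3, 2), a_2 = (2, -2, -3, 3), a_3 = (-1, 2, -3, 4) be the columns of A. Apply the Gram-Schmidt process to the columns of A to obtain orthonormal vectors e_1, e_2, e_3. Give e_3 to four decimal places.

a_1 = (3, -2, -3, 2); ‖a_1‖ = 5.0990, so e_1 = (0.5883, -0.3922, -0.5883, 0.3922).
e_1·a_2 = 0.5883·2 + (-0.3922)·(-2) + (-0.5883)·(-3) + 0.3922·3 = 4.9029.
u_2 = a_2 − 4.9029·e_1 = (-0.8846, -0.0769, -0.1154, 1.0769).
‖u_2‖ = 1.4005, so e_2 = (-0.6316, -0.0549, -0.0824, 0.7689).
e_1·a_3 = 0.5883·(-1) + (-0.3922)·2 + (-0.5883)·(-3) + 0.3922·4 = 1.9612; e_2·a_3 = (-0.6316)·(-1) + (-0.0549)·2 + (-0.0824)·(-3) + 0.7689·4 = 3.8446.
u_3 = a_3 − 1.9612·e_1 − 3.8446·e_2 = (0.2745, 2.9804, -1.5294, 0.2745).
‖u_3‖ = 3.3723, so e_3 = (0.0814, 0.8838, -0.4535, 0.0814).

e_3 = (0.0814, 0.8838, -0.4535, 0.0814)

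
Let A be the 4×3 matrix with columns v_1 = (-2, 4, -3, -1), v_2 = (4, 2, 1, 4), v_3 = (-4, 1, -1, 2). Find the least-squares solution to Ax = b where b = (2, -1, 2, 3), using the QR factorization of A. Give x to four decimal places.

x = (-0.5674, 0.4827, 0.2616)

v_1 = (-2, 4, -3, -1); ‖v_1‖ = 5.4772, so q_1 = (-0.3651, 0.7303, -0.5477, -0.1826).
q_1·v_2 = (-0.3651)·4 + 0.7303·2 + (-0.5477)·1 + (-0.1826)·4 = -1.2780.
u_2 = v_2 + 1.2780·q_1 = (3.5333, 2.9333, 0.3000, 3.7667).
‖u_2‖ = 5.9470, so q_2 = (0.5941, 0.4932, 0.0504, 0.6334).
q_1·v_3 = (-0.3651)·(-4) + 0.7303·1 + (-0.5477)·(-1) + (-0.1826)·2 = 2.3735; q_2·v_3 = 0.5941·(-4) + 0.4932·1 + 0.0504·(-1) + 0.6334·2 = -0.6670.
u_3 = v_3 − 2.3735·q_1 + 0.6670·q_2 = (-2.7370, -0.4043, 0.3336, 2.8558).
‖u_3‖ = 3.9902, so q_3 = (-0.6859, -0.1013, 0.0836, 0.7157).
Qᵀb = (-3.1038, 2.6960, 1.0438).
Back-substitute: x_3 = 1.0438/3.9902 = 0.2616.
x_2 = (2.6960 + 0.6670·0.2616)/5.9470 = 0.4827.
x_1 = (-3.1038 + 1.2780·0.4827 − 2.3735·0.2616)/5.4772 = -0.5674.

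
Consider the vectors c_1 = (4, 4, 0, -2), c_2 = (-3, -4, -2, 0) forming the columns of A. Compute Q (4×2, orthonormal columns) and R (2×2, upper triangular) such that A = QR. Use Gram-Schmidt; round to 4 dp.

Q = [[0.6667, 0.0413], [0.6667, -0.3308], [0.0000, -0.7442], [-0.3333, -0.5788]], R = [[6.0000, -4.6667], [0.0000, 2.6874]]

c_1 = (4, 4, 0, -2); ‖c_1‖ = 6.0000, so q_1 = (0.6667, 0.6667, 0.0000, -0.3333).
q_1·c_2 = 0.6667·(-3) + 0.6667·(-4) + 0.0000·(-2) + (-0.3333)·0 = -4.6667.
u_2 = c_2 + 4.6667·q_1 = (0.1111, -0.8889, -2.0000, -1.5556).
‖u_2‖ = 2.6874, so q_2 = (0.0413, -0.3308, -0.7442, -0.5788).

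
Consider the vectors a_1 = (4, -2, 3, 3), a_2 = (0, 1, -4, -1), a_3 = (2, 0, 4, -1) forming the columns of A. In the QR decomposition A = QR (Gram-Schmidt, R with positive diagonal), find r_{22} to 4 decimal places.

r_{22} = 3.2241

a_1 = (4, -2, 3, 3); ‖a_1‖ = 6.1644, so q_1 = (0.6489, -0.3244, 0.4867, 0.4867).
q_1·a_2 = 0.6489·0 + (-0.3244)·1 + 0.4867·(-4) + 0.4867·(-1) = -2.7578.
u_2 = a_2 + 2.7578·q_1 = (1.7895, 0.1053, -2.6579, 0.3421).
r_{22} = ‖u_2‖ = 3.2241.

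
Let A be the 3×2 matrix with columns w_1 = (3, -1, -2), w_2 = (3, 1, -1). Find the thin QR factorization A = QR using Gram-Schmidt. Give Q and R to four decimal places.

w_1 = (3, -1, -2); ‖w_1‖ = 3.7417, so q_1 = (0.8018, -0.2673, -0.5345).
q_1·w_2 = 0.8018·3 + (-0.2673)·1 + (-0.5345)·(-1) = 2.6726.
u_2 = w_2 − 2.6726·q_1 = (0.8571, 1.7143, 0.4286).
‖u_2‖ = 1.9640, so q_2 = (0.4364, 0.8729, 0.2182).

Q = [[0.8018, 0.4364], [-0.2673, 0.8729], [-0.5345, 0.2182]], R = [[3.7417, 2.6726], [0.0000, 1.9640]]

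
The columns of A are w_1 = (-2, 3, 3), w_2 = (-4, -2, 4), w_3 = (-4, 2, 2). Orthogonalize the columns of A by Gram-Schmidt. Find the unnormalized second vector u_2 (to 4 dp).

w_1 = (-2, 3, 3); ‖w_1‖ = 4.6904, so q_1 = (-0.4264, 0.6396, 0.6396).
q_1·w_2 = (-0.4264)·(-4) + 0.6396·(-2) + 0.6396·4 = 2.9848.
u_2 = w_2 − 2.9848·q_1 = (-2.7273, -3.9091, 2.0909).

u_2 = (-2.7273, -3.9091, 2.0909)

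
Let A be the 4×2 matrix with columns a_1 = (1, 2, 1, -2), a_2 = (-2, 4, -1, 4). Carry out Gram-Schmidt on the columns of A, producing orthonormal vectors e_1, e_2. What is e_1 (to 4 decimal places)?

e_1 = (0.3162, 0.6325, 0.3162, -0.6325)

a_1 = (1, 2, 1, -2); ‖a_1‖ = 3.1623, so e_1 = (0.3162, 0.6325, 0.3162, -0.6325).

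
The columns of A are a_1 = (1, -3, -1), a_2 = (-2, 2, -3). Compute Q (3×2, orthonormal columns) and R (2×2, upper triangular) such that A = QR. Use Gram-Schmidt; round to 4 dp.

a_1 = (1, -3, -1); ‖a_1‖ = 3.3166, so q_1 = (0.3015, -0.9045, -0.3015).
q_1·a_2 = 0.3015·(-2) + (-0.9045)·2 + (-0.3015)·(-3) = -1.5076.
u_2 = a_2 + 1.5076·q_1 = (-1.5455, 0.6364, -3.4545).
‖u_2‖ = 3.8376, so q_2 = (-0.4027, 0.1658, -0.9002).

Q = [[0.3015, -0.4027], [-0.9045, 0.1658], [-0.3015, -0.9002]], R = [[3.3166, -1.5076], [0.0000, 3.8376]]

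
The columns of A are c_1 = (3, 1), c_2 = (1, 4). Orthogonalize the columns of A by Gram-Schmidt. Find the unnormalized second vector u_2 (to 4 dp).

e_1 = c_1/‖c_1‖ = (3, 1)/3.1623 = (0.9487, 0.3162).
r_{12} = e_1·c_2 = 2.2136.
u_2 = c_2 − 2.2136·e_1 = (-1.1000, 3.3000).

u_2 = (-1.1000, 3.3000)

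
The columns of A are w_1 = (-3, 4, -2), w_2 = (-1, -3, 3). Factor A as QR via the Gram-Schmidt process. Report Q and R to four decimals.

q_1 = w_1/‖w_1‖ = (-3, 4, -2)/5.3852 = (-0.5571, 0.7428, -0.3714).
r_{12} = q_1·w_2 = -2.7854.
u_2 = w_2 + 2.7854·q_1 = (-2.5517, -0.9310, 1.9655).
‖u_2‖ = 3.3528, so q_2 = (-0.7611, -0.2777, 0.5862).

Q = [[-0.5571, -0.7611], [0.7428, -0.2777], [-0.3714, 0.5862]], R = [[5.3852, -2.7854], [0.0000, 3.3528]]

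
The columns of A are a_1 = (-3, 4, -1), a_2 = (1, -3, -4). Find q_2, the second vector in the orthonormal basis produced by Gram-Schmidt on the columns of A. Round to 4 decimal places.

a_1 = (-3, 4, -1); ‖a_1‖ = 5.0990, so q_1 = (-0.5883, 0.7845, -0.1961).
q_1·a_2 = (-0.5883)·1 + 0.7845·(-3) + (-0.1961)·(-4) = -2.1573.
u_2 = a_2 + 2.1573·q_1 = (-0.2692, -1.3077, -4.4231).
‖u_2‖ = 4.6202, so q_2 = (-0.0583, -0.2830, -0.9573).

q_2 = (-0.0583, -0.2830, -0.9573)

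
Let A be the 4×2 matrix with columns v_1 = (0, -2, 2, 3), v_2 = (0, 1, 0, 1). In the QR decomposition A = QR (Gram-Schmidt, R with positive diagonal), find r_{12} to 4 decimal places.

v_1 = (0, -2, 2, 3); ‖v_1‖ = 4.1231, so q_1 = (0.0000, -0.4851, 0.4851, 0.7276).
r_{12} = q_1·v_2 = 0.2425.

r_{12} = 0.2425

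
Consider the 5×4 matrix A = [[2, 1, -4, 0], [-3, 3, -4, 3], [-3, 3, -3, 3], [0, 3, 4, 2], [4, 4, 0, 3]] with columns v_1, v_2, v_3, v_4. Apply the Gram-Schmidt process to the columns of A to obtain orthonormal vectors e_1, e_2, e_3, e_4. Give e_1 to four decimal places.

e_1 = (0.3244, -0.4867, -0.4867, 0.0000, 0.6489)

e_1 = v_1/‖v_1‖ = (2, -3, -3, 0, 4)/6.1644 = (0.3244, -0.4867, -0.4867, 0.0000, 0.6489).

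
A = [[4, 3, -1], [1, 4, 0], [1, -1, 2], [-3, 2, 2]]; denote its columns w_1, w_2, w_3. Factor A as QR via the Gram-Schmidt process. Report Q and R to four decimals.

Q = [[0.7698, 0.3208, 0.0322], [0.1925, 0.7057, 0.0274], [0.1925, -0.2566, 0.9311], [-0.5774, 0.5774, 0.3624]], R = [[5.1962, 1.7321, -1.5396], [0.0000, 5.1962, 0.3208], [0.0000, 0.0000, 2.5548]]

w_1 = (4, 1, 1, -3); ‖w_1‖ = 5.1962, so e_1 = (0.7698, 0.1925, 0.1925, -0.5774).
e_1·w_2 = 0.7698·3 + 0.1925·4 + 0.1925·(-1) + (-0.5774)·2 = 1.7321.
u_2 = w_2 − 1.7321·e_1 = (1.6667, 3.6667, -1.3333, 3.0000).
‖u_2‖ = 5.1962, so e_2 = (0.3208, 0.7057, -0.2566, 0.5774).
e_1·w_3 = 0.7698·(-1) + 0.1925·0 + 0.1925·2 + (-0.5774)·2 = -1.5396; e_2·w_3 = 0.3208·(-1) + 0.7057·0 + (-0.2566)·2 + 0.5774·2 = 0.3208.
u_3 = w_3 + 1.5396·e_1 − 0.3208·e_2 = (0.0823, 0.0700, 2.3786, 0.9259).
‖u_3‖ = 2.5548, so e_3 = (0.0322, 0.0274, 0.9311, 0.3624).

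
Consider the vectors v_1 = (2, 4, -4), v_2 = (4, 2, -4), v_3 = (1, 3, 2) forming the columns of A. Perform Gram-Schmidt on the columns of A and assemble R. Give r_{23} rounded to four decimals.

r_{23} = -1.2127

v_1 = (2, 4, -4); ‖v_1‖ = 6.0000, so q_1 = (0.3333, 0.6667, -0.6667).
q_1·v_2 = 0.3333·4 + 0.6667·2 + (-0.6667)·(-4) = 5.3333.
u_2 = v_2 − 5.3333·q_1 = (2.2222, -1.5556, -0.4444).
‖u_2‖ = 2.7487, so q_2 = (0.8085, -0.5659, -0.1617).
r_{23} = q_2·v_3 = -1.2127.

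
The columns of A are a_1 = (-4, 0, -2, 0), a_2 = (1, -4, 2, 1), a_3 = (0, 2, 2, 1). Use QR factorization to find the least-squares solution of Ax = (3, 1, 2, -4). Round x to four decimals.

x = (-1.0842, -0.4977, -0.4256)

a_1 = (-4, 0, -2, 0); ‖a_1‖ = 4.4721, so q_1 = (-0.8944, 0.0000, -0.4472, 0.0000).
q_1·a_2 = (-0.8944)·1 + 0.0000·(-4) + (-0.4472)·2 + 0.0000·1 = -1.7889.
u_2 = a_2 + 1.7889·q_1 = (-0.6000, -4.0000, 1.2000, 1.0000).
‖u_2‖ = 4.3359, so q_2 = (-0.1384, -0.9225, 0.2768, 0.2306).
q_1·a_3 = (-0.8944)·0 + 0.0000·2 + (-0.4472)·2 + 0.0000·1 = -0.8944; q_2·a_3 = (-0.1384)·0 + (-0.9225)·2 + 0.2768·2 + 0.2306·1 = -1.0609.
u_3 = a_3 + 0.8944·q_1 + 1.0609·q_2 = (-0.9468, 1.0213, 1.8936, 1.2447).
‖u_3‖ = 2.6598, so q_3 = (-0.3560, 0.3840, 0.7119, 0.4680).
Qᵀb = (-3.5777, -1.7067, -1.1319).
Back-substitute: x_3 = -1.1319/2.6598 = -0.4256.
x_2 = (-1.7067 + 1.0609·(-0.4256))/4.3359 = -0.4977.
x_1 = (-3.5777 + 1.7889·(-0.4977) + 0.8944·(-0.4256))/4.4721 = -1.0842.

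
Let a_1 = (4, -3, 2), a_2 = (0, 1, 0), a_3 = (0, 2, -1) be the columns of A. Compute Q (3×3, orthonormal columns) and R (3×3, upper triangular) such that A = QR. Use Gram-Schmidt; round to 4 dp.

Q = [[0.7428, 0.4983, 0.4472], [-0.5571, 0.8305, 0.0000], [0.3714, 0.2491, -0.8944]], R = [[5.3852, -0.5571, -1.4856], [0.0000, 0.8305, 1.4118], [0.0000, 0.0000, 0.8944]]

a_1 = (4, -3, 2); ‖a_1‖ = 5.3852, so q_1 = (0.7428, -0.5571, 0.3714).
q_1·a_2 = 0.7428·0 + (-0.5571)·1 + 0.3714·0 = -0.5571.
u_2 = a_2 + 0.5571·q_1 = (0.4138, 0.6897, 0.2069).
‖u_2‖ = 0.8305, so q_2 = (0.4983, 0.8305, 0.2491).
q_1·a_3 = 0.7428·0 + (-0.5571)·2 + 0.3714·(-1) = -1.4856; q_2·a_3 = 0.4983·0 + 0.8305·2 + 0.2491·(-1) = 1.4118.
u_3 = a_3 + 1.4856·q_1 − 1.4118·q_2 = (0.4000, 0.0000, -0.8000).
‖u_3‖ = 0.8944, so q_3 = (0.4472, 0.0000, -0.8944).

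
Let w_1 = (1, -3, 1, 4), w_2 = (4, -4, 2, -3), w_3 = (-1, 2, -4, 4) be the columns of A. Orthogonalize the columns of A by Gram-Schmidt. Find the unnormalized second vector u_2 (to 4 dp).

w_1 = (1, -3, 1, 4); ‖w_1‖ = 5.1962, so e_1 = (0.1925, -0.5774, 0.1925, 0.7698).
e_1·w_2 = 0.1925·4 + (-0.5774)·(-4) + 0.1925·2 + 0.7698·(-3) = 1.1547.
u_2 = w_2 − 1.1547·e_1 = (3.7778, -3.3333, 1.7778, -3.8889).

u_2 = (3.7778, -3.3333, 1.7778, -3.8889)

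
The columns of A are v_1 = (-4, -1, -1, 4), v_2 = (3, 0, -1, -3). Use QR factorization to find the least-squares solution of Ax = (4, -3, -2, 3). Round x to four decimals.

v_1 = (-4, -1, -1, 4); ‖v_1‖ = 5.8310, so e_1 = (-0.6860, -0.1715, -0.1715, 0.6860).
e_1·v_2 = (-0.6860)·3 + (-0.1715)·0 + (-0.1715)·(-1) + 0.6860·(-3) = -3.9445.
u_2 = v_2 + 3.9445·e_1 = (0.2941, -0.6765, -1.6765, -0.2941).
‖u_2‖ = 1.8550, so e_2 = (0.1586, -0.3647, -0.9037, -0.1586).
Qᵀb = (0.1715, 3.0600).
Back-substitute: x_2 = 3.0600/1.8550 = 1.6496.
x_1 = (0.1715 + 3.9445·1.6496)/5.8310 = 1.1453.

x = (1.1453, 1.6496)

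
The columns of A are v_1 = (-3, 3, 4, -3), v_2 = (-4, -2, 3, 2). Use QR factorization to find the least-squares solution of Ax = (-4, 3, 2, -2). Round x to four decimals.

v_1 = (-3, 3, 4, -3); ‖v_1‖ = 6.5574, so q_1 = (-0.4575, 0.4575, 0.6100, -0.4575).
q_1·v_2 = (-0.4575)·(-4) + 0.4575·(-2) + 0.6100·3 + (-0.4575)·2 = 1.8300.
u_2 = v_2 − 1.8300·q_1 = (-3.1628, -2.8372, 1.8837, 2.8372).
‖u_2‖ = 5.4453, so q_2 = (-0.5808, -0.5210, 0.3459, 0.5210).
Qᵀb = (5.3374, 0.4100).
Back-substitute: x_2 = 0.4100/5.4453 = 0.0753.
x_1 = (5.3374 − 1.8300·0.0753)/6.5574 = 0.7929.

x = (0.7929, 0.0753)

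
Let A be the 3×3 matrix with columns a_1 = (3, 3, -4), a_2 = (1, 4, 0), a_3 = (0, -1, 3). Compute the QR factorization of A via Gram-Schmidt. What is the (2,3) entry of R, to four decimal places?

r_{23} = 0.8124

a_1 = (3, 3, -4); ‖a_1‖ = 5.8310, so q_1 = (0.5145, 0.5145, -0.6860).
q_1·a_2 = 0.5145·1 + 0.5145·4 + (-0.6860)·0 = 2.5725.
u_2 = a_2 − 2.5725·q_1 = (-0.3235, 2.6765, 1.7647).
‖u_2‖ = 3.2222, so q_2 = (-0.1004, 0.8306, 0.5477).
r_{23} = q_2·a_3 = 0.8124.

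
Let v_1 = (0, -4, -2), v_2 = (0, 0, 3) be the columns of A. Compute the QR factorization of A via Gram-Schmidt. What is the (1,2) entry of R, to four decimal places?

e_1 = v_1/‖v_1‖ = (0, -4, -2)/4.4721 = (0.0000, -0.8944, -0.4472).
r_{12} = e_1·v_2 = -1.3416.

r_{12} = -1.3416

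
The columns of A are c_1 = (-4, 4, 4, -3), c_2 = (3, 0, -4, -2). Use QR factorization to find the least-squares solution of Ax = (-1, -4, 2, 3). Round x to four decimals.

e_1 = c_1/‖c_1‖ = (-4, 4, 4, -3)/7.5498 = (-0.5298, 0.5298, 0.5298, -0.3974).
r_{12} = e_1·c_2 = -2.9140.
u_2 = c_2 + 2.9140·e_1 = (1.4561, 1.5439, -2.4561, -3.1579).
‖u_2‖ = 4.5287, so e_2 = (0.3215, 0.3409, -0.5424, -0.6973).
Qᵀb = (-1.7219, -4.8618).
Back-substitute: x_2 = -4.8618/4.5287 = -1.0736.
x_1 = (-1.7219 + 2.9140·(-1.0736))/7.5498 = -0.6424.

x = (-0.6424, -1.0736)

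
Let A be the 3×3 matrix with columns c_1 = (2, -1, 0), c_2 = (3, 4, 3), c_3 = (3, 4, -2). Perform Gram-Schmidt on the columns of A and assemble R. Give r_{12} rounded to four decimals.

e_1 = c_1/‖c_1‖ = (2, -1, 0)/2.2361 = (0.8944, -0.4472, 0.0000).
r_{12} = e_1·c_2 = 0.8944.

r_{12} = 0.8944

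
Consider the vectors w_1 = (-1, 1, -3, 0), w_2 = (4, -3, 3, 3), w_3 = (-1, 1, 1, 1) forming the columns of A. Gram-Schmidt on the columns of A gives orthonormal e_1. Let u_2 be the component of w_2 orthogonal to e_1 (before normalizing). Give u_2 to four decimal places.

w_1 = (-1, 1, -3, 0); ‖w_1‖ = 3.3166, so e_1 = (-0.3015, 0.3015, -0.9045, 0.0000).
e_1·w_2 = (-0.3015)·4 + 0.3015·(-3) + (-0.9045)·3 + 0.0000·3 = -4.8242.
u_2 = w_2 + 4.8242·e_1 = (2.5455, -1.5455, -1.3636, 3.0000).

u_2 = (2.5455, -1.5455, -1.3636, 3.0000)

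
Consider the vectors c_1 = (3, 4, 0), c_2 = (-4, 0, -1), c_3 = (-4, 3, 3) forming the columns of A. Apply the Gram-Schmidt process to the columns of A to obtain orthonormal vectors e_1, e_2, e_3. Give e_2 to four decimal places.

c_1 = (3, 4, 0); ‖c_1‖ = 5.0000, so e_1 = (0.6000, 0.8000, 0.0000).
e_1·c_2 = 0.6000·(-4) + 0.8000·0 + 0.0000·(-1) = -2.4000.
u_2 = c_2 + 2.4000·e_1 = (-2.5600, 1.9200, -1.0000).
‖u_2‖ = 3.3526, so e_2 = (-0.7636, 0.5727, -0.2983).

e_2 = (-0.7636, 0.5727, -0.2983)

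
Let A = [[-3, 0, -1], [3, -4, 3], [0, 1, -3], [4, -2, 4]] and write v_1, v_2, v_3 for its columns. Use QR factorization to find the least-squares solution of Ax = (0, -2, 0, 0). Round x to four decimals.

v_1 = (-3, 3, 0, 4); ‖v_1‖ = 5.8310, so e_1 = (-0.5145, 0.5145, 0.0000, 0.6860).
e_1·v_2 = (-0.5145)·0 + 0.5145·(-4) + 0.0000·1 + 0.6860·(-2) = -3.4300.
u_2 = v_2 + 3.4300·e_1 = (-1.7647, -2.2353, 1.0000, 0.3529).
‖u_2‖ = 3.0390, so e_2 = (-0.5807, -0.7355, 0.3291, 0.1161).
e_1·v_3 = (-0.5145)·(-1) + 0.5145·3 + 0.0000·(-3) + 0.6860·4 = 4.8020; e_2·v_3 = (-0.5807)·(-1) + (-0.7355)·3 + 0.3291·(-3) + 0.1161·4 = -2.1486.
u_3 = v_3 − 4.8020·e_1 + 2.1486·e_2 = (0.2229, -1.0510, -2.2930, 0.9554).
‖u_3‖ = 2.7064, so e_3 = (0.0824, -0.3883, -0.8472, 0.3530).
Qᵀb = (-1.0290, 1.4711, 0.7766).
Back-substitute: x_3 = 0.7766/2.7064 = 0.2870.
x_2 = (1.4711 + 2.1486·0.2870)/3.0390 = 0.6870.
x_1 = (-1.0290 + 3.4300·0.6870 − 4.8020·0.2870)/5.8310 = -0.0087.

x = (-0.0087, 0.6870, 0.2870)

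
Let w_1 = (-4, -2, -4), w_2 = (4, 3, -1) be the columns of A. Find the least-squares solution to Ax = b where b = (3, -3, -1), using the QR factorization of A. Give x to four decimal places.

w_1 = (-4, -2, -4); ‖w_1‖ = 6.0000, so e_1 = (-0.6667, -0.3333, -0.6667).
e_1·w_2 = (-0.6667)·4 + (-0.3333)·3 + (-0.6667)·(-1) = -3.0000.
u_2 = w_2 + 3.0000·e_1 = (2.0000, 2.0000, -3.0000).
‖u_2‖ = 4.1231, so e_2 = (0.4851, 0.4851, -0.7276).
Qᵀb = (-0.3333, 0.7276).
Back-substitute: x_2 = 0.7276/4.1231 = 0.1765.
x_1 = (-0.3333 + 3.0000·0.1765)/6.0000 = 0.0327.

x = (0.0327, 0.1765)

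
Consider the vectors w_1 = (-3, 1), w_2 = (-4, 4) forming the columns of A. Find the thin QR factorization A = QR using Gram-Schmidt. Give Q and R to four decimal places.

Q = [[-0.9487, 0.3162], [0.3162, 0.9487]], R = [[3.1623, 5.0596], [0.0000, 2.5298]]

q_1 = w_1/‖w_1‖ = (-3, 1)/3.1623 = (-0.9487, 0.3162).
r_{12} = q_1·w_2 = 5.0596.
u_2 = w_2 − 5.0596·q_1 = (0.8000, 2.4000).
‖u_2‖ = 2.5298, so q_2 = (0.3162, 0.9487).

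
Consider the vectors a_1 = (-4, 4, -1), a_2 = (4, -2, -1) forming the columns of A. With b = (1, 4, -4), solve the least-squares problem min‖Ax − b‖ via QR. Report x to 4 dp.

x = (2.0488, 2.2439)

a_1 = (-4, 4, -1); ‖a_1‖ = 5.7446, so e_1 = (-0.6963, 0.6963, -0.1741).
e_1·a_2 = (-0.6963)·4 + 0.6963·(-2) + (-0.1741)·(-1) = -4.0038.
u_2 = a_2 + 4.0038·e_1 = (1.2121, 0.7879, -1.6970).
‖u_2‖ = 2.2293, so e_2 = (0.5437, 0.3534, -0.7612).
Qᵀb = (2.7852, 5.0023).
Back-substitute: x_2 = 5.0023/2.2293 = 2.2439.
x_1 = (2.7852 + 4.0038·2.2439)/5.7446 = 2.0488.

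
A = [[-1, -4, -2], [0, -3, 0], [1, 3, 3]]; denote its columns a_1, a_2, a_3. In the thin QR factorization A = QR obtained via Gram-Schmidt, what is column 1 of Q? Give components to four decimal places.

q_1 = (-0.7071, 0.0000, 0.7071)

a_1 = (-1, 0, 1); ‖a_1‖ = 1.4142, so q_1 = (-0.7071, 0.0000, 0.7071).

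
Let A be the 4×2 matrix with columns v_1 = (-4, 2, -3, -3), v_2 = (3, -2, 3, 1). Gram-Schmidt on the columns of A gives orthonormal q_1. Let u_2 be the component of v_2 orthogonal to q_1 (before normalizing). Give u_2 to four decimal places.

q_1 = v_1/‖v_1‖ = (-4, 2, -3, -3)/6.1644 = (-0.6489, 0.3244, -0.4867, -0.4867).
r_{12} = q_1·v_2 = -4.5422.
u_2 = v_2 + 4.5422·q_1 = (0.0526, -0.5263, 0.7895, -1.2105).

u_2 = (0.0526, -0.5263, 0.7895, -1.2105)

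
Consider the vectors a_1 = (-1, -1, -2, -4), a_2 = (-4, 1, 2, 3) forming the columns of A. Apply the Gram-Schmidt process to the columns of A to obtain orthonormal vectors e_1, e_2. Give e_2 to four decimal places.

e_1 = a_1/‖a_1‖ = (-1, -1, -2, -4)/4.6904 = (-0.2132, -0.2132, -0.4264, -0.8528).
r_{12} = e_1·a_2 = -2.7716.
u_2 = a_2 + 2.7716·e_1 = (-4.5909, 0.4091, 0.8182, 0.6364).
‖u_2‖ = 4.7242, so e_2 = (-0.9718, 0.0866, 0.1732, 0.1347).

e_2 = (-0.9718, 0.0866, 0.1732, 0.1347)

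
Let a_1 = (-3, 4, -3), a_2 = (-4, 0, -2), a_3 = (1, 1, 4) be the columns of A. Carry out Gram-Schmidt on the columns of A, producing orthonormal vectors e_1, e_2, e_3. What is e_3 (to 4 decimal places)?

e_3 = (-0.4240, 0.3180, 0.8480)

a_1 = (-3, 4, -3); ‖a_1‖ = 5.8310, so e_1 = (-0.5145, 0.6860, -0.5145).
e_1·a_2 = (-0.5145)·(-4) + 0.6860·0 + (-0.5145)·(-2) = 3.0870.
u_2 = a_2 − 3.0870·e_1 = (-2.4118, -2.1176, -0.4118).
‖u_2‖ = 3.2358, so e_2 = (-0.7453, -0.6544, -0.1273).
e_1·a_3 = (-0.5145)·1 + 0.6860·1 + (-0.5145)·4 = -1.8865; e_2·a_3 = (-0.7453)·1 + (-0.6544)·1 + (-0.1273)·4 = -1.9088.
u_3 = a_3 + 1.8865·e_1 + 1.9088·e_2 = (-1.3933, 1.0449, 2.7865).
‖u_3‖ = 3.2860, so e_3 = (-0.4240, 0.3180, 0.8480).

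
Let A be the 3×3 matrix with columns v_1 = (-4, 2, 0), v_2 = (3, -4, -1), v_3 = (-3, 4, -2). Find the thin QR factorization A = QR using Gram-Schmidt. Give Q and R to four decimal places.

q_1 = v_1/‖v_1‖ = (-4, 2, 0)/4.4721 = (-0.8944, 0.4472, 0.0000).
r_{12} = q_1·v_2 = -4.4721.
u_2 = v_2 + 4.4721·q_1 = (-1.0000, -2.0000, -1.0000).
‖u_2‖ = 2.4495, so q_2 = (-0.4082, -0.8165, -0.4082).
r_{13} = q_1·v_3 = 4.4721; r_{23} = q_2·v_3 = -1.2247.
u_3 = v_3 − 4.4721·q_1 + 1.2247·q_2 = (0.5000, 1.0000, -2.5000).
‖u_3‖ = 2.7386, so q_3 = (0.1826, 0.3651, -0.9129).

Q = [[-0.8944, -0.4082, 0.1826], [0.4472, -0.8165, 0.3651], [0.0000, -0.4082, -0.9129]], R = [[4.4721, -4.4721, 4.4721], [0.0000, 2.4495, -1.2247], [0.0000, 0.0000, 2.7386]]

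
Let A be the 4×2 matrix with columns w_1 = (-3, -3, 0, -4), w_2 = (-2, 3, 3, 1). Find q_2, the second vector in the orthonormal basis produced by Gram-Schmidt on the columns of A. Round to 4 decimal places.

q_2 = (-0.5638, 0.5131, 0.6461, 0.0380)

q_1 = w_1/‖w_1‖ = (-3, -3, 0, -4)/5.8310 = (-0.5145, -0.5145, 0.0000, -0.6860).
r_{12} = q_1·w_2 = -1.2005.
u_2 = w_2 + 1.2005·q_1 = (-2.6176, 2.3824, 3.0000, 0.1765).
‖u_2‖ = 4.6431, so q_2 = (-0.5638, 0.5131, 0.6461, 0.0380).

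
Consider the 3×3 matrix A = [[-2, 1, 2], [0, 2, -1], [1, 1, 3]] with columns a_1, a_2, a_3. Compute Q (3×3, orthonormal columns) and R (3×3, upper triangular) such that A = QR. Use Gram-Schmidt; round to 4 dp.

a_1 = (-2, 0, 1); ‖a_1‖ = 2.2361, so e_1 = (-0.8944, 0.0000, 0.4472).
e_1·a_2 = (-0.8944)·1 + 0.0000·2 + 0.4472·1 = -0.4472.
u_2 = a_2 + 0.4472·e_1 = (0.6000, 2.0000, 1.2000).
‖u_2‖ = 2.4083, so e_2 = (0.2491, 0.8305, 0.4983).
e_1·a_3 = (-0.8944)·2 + 0.0000·(-1) + 0.4472·3 = -0.4472; e_2·a_3 = 0.2491·2 + 0.8305·(-1) + 0.4983·3 = 1.1626.
u_3 = a_3 + 0.4472·e_1 − 1.1626·e_2 = (1.3103, -1.9655, 2.6207).
‖u_3‖ = 3.5282, so e_3 = (0.3714, -0.5571, 0.7428).

Q = [[-0.8944, 0.2491, 0.3714], [0.0000, 0.8305, -0.5571], [0.4472, 0.4983, 0.7428]], R = [[2.2361, -0.4472, -0.4472], [0.0000, 2.4083, 1.1626], [0.0000, 0.0000, 3.5282]]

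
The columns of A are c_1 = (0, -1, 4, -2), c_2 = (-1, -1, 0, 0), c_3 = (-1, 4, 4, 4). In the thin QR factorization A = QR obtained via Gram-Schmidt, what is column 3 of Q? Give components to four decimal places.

q_3 = (-0.4016, 0.4016, 0.4462, 0.6916)

c_1 = (0, -1, 4, -2); ‖c_1‖ = 4.5826, so q_1 = (0.0000, -0.2182, 0.8729, -0.4364).
q_1·c_2 = 0.0000·(-1) + (-0.2182)·(-1) + 0.8729·0 + (-0.4364)·0 = 0.2182.
u_2 = c_2 − 0.2182·q_1 = (-1.0000, -0.9524, -0.1905, 0.0952).
‖u_2‖ = 1.3973, so q_2 = (-0.7157, -0.6816, -0.1363, 0.0682).
q_1·c_3 = 0.0000·(-1) + (-0.2182)·4 + 0.8729·4 + (-0.4364)·4 = 0.8729; q_2·c_3 = (-0.7157)·(-1) + (-0.6816)·4 + (-0.1363)·4 + 0.0682·4 = -2.2834.
u_3 = c_3 − 0.8729·q_1 + 2.2834·q_2 = (-2.6341, 2.6341, 2.9268, 4.5366).
‖u_3‖ = 6.5593, so q_3 = (-0.4016, 0.4016, 0.4462, 0.6916).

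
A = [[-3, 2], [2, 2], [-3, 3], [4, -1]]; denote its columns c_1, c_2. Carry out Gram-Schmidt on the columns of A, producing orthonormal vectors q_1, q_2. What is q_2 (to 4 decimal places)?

c_1 = (-3, 2, -3, 4); ‖c_1‖ = 6.1644, so q_1 = (-0.4867, 0.3244, -0.4867, 0.6489).
q_1·c_2 = (-0.4867)·2 + 0.3244·2 + (-0.4867)·3 + 0.6489·(-1) = -2.4333.
u_2 = c_2 + 2.4333·q_1 = (0.8158, 2.7895, 1.8158, 0.5789).
‖u_2‖ = 3.4755, so q_2 = (0.2347, 0.8026, 0.5225, 0.1666).

q_2 = (0.2347, 0.8026, 0.5225, 0.1666)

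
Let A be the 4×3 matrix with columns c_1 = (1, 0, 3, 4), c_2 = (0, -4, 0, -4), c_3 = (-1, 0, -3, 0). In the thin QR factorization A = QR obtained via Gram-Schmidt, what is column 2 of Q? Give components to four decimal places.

e_2 = (0.1307, -0.8498, 0.3922, -0.3269)

c_1 = (1, 0, 3, 4); ‖c_1‖ = 5.0990, so e_1 = (0.1961, 0.0000, 0.5883, 0.7845).
e_1·c_2 = 0.1961·0 + 0.0000·(-4) + 0.5883·0 + 0.7845·(-4) = -3.1379.
u_2 = c_2 + 3.1379·e_1 = (0.6154, -4.0000, 1.8462, -1.5385).
‖u_2‖ = 4.7068, so e_2 = (0.1307, -0.8498, 0.3922, -0.3269).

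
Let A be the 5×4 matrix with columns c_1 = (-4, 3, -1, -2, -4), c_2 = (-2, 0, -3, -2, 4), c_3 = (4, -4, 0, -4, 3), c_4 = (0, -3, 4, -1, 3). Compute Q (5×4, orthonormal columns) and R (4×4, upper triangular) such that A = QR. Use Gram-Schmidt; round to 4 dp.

q_1 = c_1/‖c_1‖ = (-4, 3, -1, -2, -4)/6.7823 = (-0.5898, 0.4423, -0.1474, -0.2949, -0.5898).
r_{12} = q_1·c_2 = -0.1474.
u_2 = c_2 + 0.1474·q_1 = (-2.0870, 0.0652, -3.0217, -2.0435, 3.9130).
‖u_2‖ = 5.7427, so q_2 = (-0.3634, 0.0114, -0.5262, -0.3558, 0.6814).
r_{13} = q_1·c_3 = -4.7181; r_{23} = q_2·c_3 = 1.9685.
u_3 = c_3 + 4.7181·q_1 − 1.9685·q_2 = (1.9328, -1.9354, 0.3401, -4.6908, -1.1239).
‖u_3‖ = 5.5556, so q_3 = (0.3479, -0.3484, 0.0612, -0.8444, -0.2023).
r_{14} = q_1·c_4 = -3.3912; r_{24} = q_2·c_4 = 0.2612; r_{34} = q_3·c_4 = 1.5274.
u_4 = c_4 + 3.3912·q_1 − 0.2612·q_2 − 1.5274·q_3 = (-2.4365, -0.9708, 3.5439, -0.6174, 1.1310).
‖u_4‖ = 4.5933, so q_4 = (-0.5304, -0.2114, 0.7715, -0.1344, 0.2462).

Q = [[-0.5898, -0.3634, 0.3479, -0.5304], [0.4423, 0.0114, -0.3484, -0.2114], [-0.1474, -0.5262, 0.0612, 0.7715], [-0.2949, -0.3558, -0.8444, -0.1344], [-0.5898, 0.6814, -0.2023, 0.2462]], R = [[6.7823, -0.1474, -4.7181, -3.3912], [0.0000, 5.7427, 1.9685, 0.2612], [0.0000, 0.0000, 5.5556, 1.5274], [0.0000, 0.0000, 0.0000, 4.5933]]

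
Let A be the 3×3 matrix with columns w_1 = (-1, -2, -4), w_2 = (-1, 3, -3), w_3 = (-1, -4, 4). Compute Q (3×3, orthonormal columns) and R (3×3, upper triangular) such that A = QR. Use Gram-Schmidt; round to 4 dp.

Q = [[-0.2182, -0.1633, -0.9621], [-0.4364, 0.8981, -0.0535], [-0.8729, -0.4082, 0.2673]], R = [[4.5826, 1.5275, -1.5275], [0.0000, 4.0825, -5.0623], [0.0000, 0.0000, 2.2450]]

q_1 = w_1/‖w_1‖ = (-1, -2, -4)/4.5826 = (-0.2182, -0.4364, -0.8729).
r_{12} = q_1·w_2 = 1.5275.
u_2 = w_2 − 1.5275·q_1 = (-0.6667, 3.6667, -1.6667).
‖u_2‖ = 4.0825, so q_2 = (-0.1633, 0.8981, -0.4082).
r_{13} = q_1·w_3 = -1.5275; r_{23} = q_2·w_3 = -5.0623.
u_3 = w_3 + 1.5275·q_1 + 5.0623·q_2 = (-2.1600, -0.1200, 0.6000).
‖u_3‖ = 2.2450, so q_3 = (-0.9621, -0.0535, 0.2673).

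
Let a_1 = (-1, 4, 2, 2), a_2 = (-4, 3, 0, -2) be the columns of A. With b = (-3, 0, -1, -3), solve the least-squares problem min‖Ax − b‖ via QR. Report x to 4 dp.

x = (-0.6213, 0.8778)

a_1 = (-1, 4, 2, 2); ‖a_1‖ = 5.0000, so e_1 = (-0.2000, 0.8000, 0.4000, 0.4000).
e_1·a_2 = (-0.2000)·(-4) + 0.8000·3 + 0.4000·0 + 0.4000·(-2) = 2.4000.
u_2 = a_2 − 2.4000·e_1 = (-3.5200, 1.0800, -0.9600, -2.9600).
‖u_2‖ = 4.8208, so e_2 = (-0.7302, 0.2240, -0.1991, -0.6140).
Qᵀb = (-1.0000, 4.2317).
Back-substitute: x_2 = 4.2317/4.8208 = 0.8778.
x_1 = (-1.0000 − 2.4000·0.8778)/5.0000 = -0.6213.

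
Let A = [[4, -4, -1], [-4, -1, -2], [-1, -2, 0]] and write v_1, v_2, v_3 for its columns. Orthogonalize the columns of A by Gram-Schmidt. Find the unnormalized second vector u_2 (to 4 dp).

v_1 = (4, -4, -1); ‖v_1‖ = 5.7446, so q_1 = (0.6963, -0.6963, -0.1741).
q_1·v_2 = 0.6963·(-4) + (-0.6963)·(-1) + (-0.1741)·(-2) = -1.7408.
u_2 = v_2 + 1.7408·q_1 = (-2.7879, -2.2121, -2.3030).

u_2 = (-2.7879, -2.2121, -2.3030)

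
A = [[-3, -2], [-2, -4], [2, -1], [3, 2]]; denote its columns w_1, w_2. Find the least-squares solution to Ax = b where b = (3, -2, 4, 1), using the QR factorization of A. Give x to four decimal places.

x = (0.4601, -0.3313)

q_1 = w_1/‖w_1‖ = (-3, -2, 2, 3)/5.0990 = (-0.5883, -0.3922, 0.3922, 0.5883).
r_{12} = q_1·w_2 = 3.5301.
u_2 = w_2 − 3.5301·q_1 = (0.0769, -2.6154, -2.3846, -0.0769).
‖u_2‖ = 3.5410, so q_2 = (0.0217, -0.7386, -0.6734, -0.0217).
Qᵀb = (1.1767, -1.1731).
Back-substitute: x_2 = -1.1731/3.5410 = -0.3313.
x_1 = (1.1767 − 3.5301·(-0.3313))/5.0990 = 0.4601.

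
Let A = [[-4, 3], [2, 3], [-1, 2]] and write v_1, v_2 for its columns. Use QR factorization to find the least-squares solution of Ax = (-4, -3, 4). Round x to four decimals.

x = (0.0704, -0.5653)

q_1 = v_1/‖v_1‖ = (-4, 2, -1)/4.5826 = (-0.8729, 0.4364, -0.2182).
r_{12} = q_1·v_2 = -1.7457.
u_2 = v_2 + 1.7457·q_1 = (1.4762, 3.7619, 1.6190).
‖u_2‖ = 4.3534, so q_2 = (0.3391, 0.8641, 0.3719).
Qᵀb = (1.3093, -2.4611).
Back-substitute: x_2 = -2.4611/4.3534 = -0.5653.
x_1 = (1.3093 + 1.7457·(-0.5653))/4.5826 = 0.0704.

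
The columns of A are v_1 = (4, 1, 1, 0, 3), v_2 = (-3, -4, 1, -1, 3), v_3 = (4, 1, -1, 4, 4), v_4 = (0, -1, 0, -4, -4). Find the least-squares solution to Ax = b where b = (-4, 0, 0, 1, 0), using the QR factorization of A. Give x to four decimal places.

q_1 = v_1/‖v_1‖ = (4, 1, 1, 0, 3)/5.1962 = (0.7698, 0.1925, 0.1925, 0.0000, 0.5774).
r_{12} = q_1·v_2 = -1.1547.
u_2 = v_2 + 1.1547·q_1 = (-2.1111, -3.7778, 1.2222, -1.0000, 3.6667).
‖u_2‖ = 5.8878, so q_2 = (-0.3586, -0.6416, 0.2076, -0.1698, 0.6228).
r_{13} = q_1·v_3 = 5.3886; r_{23} = q_2·v_3 = -0.4718.
u_3 = v_3 − 5.3886·q_1 + 0.4718·q_2 = (-0.3173, -0.3397, -1.9391, 3.9199, 1.1827).
‖u_3‖ = 4.5542, so q_3 = (-0.0697, -0.0746, -0.4258, 0.8607, 0.2597).
r_{14} = q_1·v_4 = -2.5019; r_{24} = q_2·v_4 = -1.1700; r_{34} = q_3·v_4 = -4.4071.
u_4 = v_4 + 2.5019·q_1 + 1.1700·q_2 + 4.4071·q_3 = (1.1994, -1.5980, -1.1521, -0.4054, -0.6824).
‖u_4‖ = 2.4392, so q_4 = (0.4917, -0.6551, -0.4723, -0.1662, -0.2798).
Qᵀb = (-3.0792, 1.2644, 1.1394, -2.1330).
Back-substitute: x_4 = -2.1330/2.4392 = -0.8745.
x_3 = (1.1394 + 4.4071·(-0.8745))/4.5542 = -0.5961.
x_2 = (1.2644 + 0.4718·(-0.5961) + 1.1700·(-0.8745))/5.8878 = -0.0068.
x_1 = (-3.0792 + 1.1547·(-0.0068) − 5.3886·(-0.5961) + 2.5019·(-0.8745))/5.1962 = -0.3970.

x = (-0.3970, -0.0068, -0.5961, -0.8745)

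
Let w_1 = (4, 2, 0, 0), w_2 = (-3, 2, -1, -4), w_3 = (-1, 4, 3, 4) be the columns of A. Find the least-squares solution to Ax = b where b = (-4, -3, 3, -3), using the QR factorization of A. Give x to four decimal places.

w_1 = (4, 2, 0, 0); ‖w_1‖ = 4.4721, so q_1 = (0.8944, 0.4472, 0.0000, 0.0000).
q_1·w_2 = 0.8944·(-3) + 0.4472·2 + 0.0000·(-1) + 0.0000·(-4) = -1.7889.
u_2 = w_2 + 1.7889·q_1 = (-1.4000, 2.8000, -1.0000, -4.0000).
‖u_2‖ = 5.1769, so q_2 = (-0.2704, 0.5409, -0.1932, -0.7727).
q_1·w_3 = 0.8944·(-1) + 0.4472·4 + 0.0000·3 + 0.0000·4 = 0.8944; q_2·w_3 = (-0.2704)·(-1) + 0.5409·4 + (-0.1932)·3 + (-0.7727)·4 = -1.2363.
u_3 = w_3 − 0.8944·q_1 + 1.2363·q_2 = (-2.1343, 4.2687, 2.7612, 3.0448).
‖u_3‖ = 6.2985, so q_3 = (-0.3389, 0.6777, 0.4384, 0.4834).
Qᵀb = (-4.9193, 1.1976, -0.8128).
Back-substitute: x_3 = -0.8128/6.2985 = -0.1290.
x_2 = (1.1976 + 1.2363·(-0.1290))/5.1769 = 0.2005.
x_1 = (-4.9193 + 1.7889·0.2005 − 0.8944·(-0.1290))/4.4721 = -0.9940.

x = (-0.9940, 0.2005, -0.1290)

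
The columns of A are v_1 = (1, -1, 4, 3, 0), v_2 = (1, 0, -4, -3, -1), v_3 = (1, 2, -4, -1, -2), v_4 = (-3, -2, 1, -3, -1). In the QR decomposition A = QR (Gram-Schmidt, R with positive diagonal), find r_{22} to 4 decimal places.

q_1 = v_1/‖v_1‖ = (1, -1, 4, 3, 0)/5.1962 = (0.1925, -0.1925, 0.7698, 0.5774, 0.0000).
r_{12} = q_1·v_2 = -4.6188.
u_2 = v_2 + 4.6188·q_1 = (1.8889, -0.8889, -0.4444, -0.3333, -1.0000).
r_{22} = ‖u_2‖ = 2.3805.

r_{22} = 2.3805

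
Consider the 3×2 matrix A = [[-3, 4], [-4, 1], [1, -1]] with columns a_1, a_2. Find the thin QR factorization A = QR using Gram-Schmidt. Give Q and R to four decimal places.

e_1 = a_1/‖a_1‖ = (-3, -4, 1)/5.0990 = (-0.5883, -0.7845, 0.1961).
r_{12} = e_1·a_2 = -3.3340.
u_2 = a_2 + 3.3340·e_1 = (2.0385, -1.6154, -0.3462).
‖u_2‖ = 2.6239, so e_2 = (0.7769, -0.6157, -0.1319).

Q = [[-0.5883, 0.7769], [-0.7845, -0.6157], [0.1961, -0.1319]], R = [[5.0990, -3.3340], [0.0000, 2.6239]]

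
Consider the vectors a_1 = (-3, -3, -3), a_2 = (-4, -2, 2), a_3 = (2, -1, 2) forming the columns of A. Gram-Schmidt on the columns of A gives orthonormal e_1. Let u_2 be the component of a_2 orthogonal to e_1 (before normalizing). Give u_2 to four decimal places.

u_2 = (-2.6667, -0.6667, 3.3333)

e_1 = a_1/‖a_1‖ = (-3, -3, -3)/5.1962 = (-0.5774, -0.5774, -0.5774).
r_{12} = e_1·a_2 = 2.3094.
u_2 = a_2 − 2.3094·e_1 = (-2.6667, -0.6667, 3.3333).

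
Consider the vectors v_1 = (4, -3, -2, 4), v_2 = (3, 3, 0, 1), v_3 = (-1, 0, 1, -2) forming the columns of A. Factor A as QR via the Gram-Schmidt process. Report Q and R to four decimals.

q_1 = v_1/‖v_1‖ = (4, -3, -2, 4)/6.7082 = (0.5963, -0.4472, -0.2981, 0.5963).
r_{12} = q_1·v_2 = 1.0435.
u_2 = v_2 − 1.0435·q_1 = (2.3778, 3.4667, 0.3111, 0.3778).
‖u_2‖ = 4.2322, so q_2 = (0.5618, 0.8191, 0.0735, 0.0893).
r_{13} = q_1·v_3 = -2.0870; r_{23} = q_2·v_3 = -0.6669.
u_3 = v_3 + 2.0870·q_1 + 0.6669·q_2 = (0.6191, -0.3871, 0.4268, -0.6960).
‖u_3‖ = 1.0953, so q_3 = (0.5652, -0.3534, 0.3897, -0.6355).

Q = [[0.5963, 0.5618, 0.5652], [-0.4472, 0.8191, -0.3534], [-0.2981, 0.0735, 0.3897], [0.5963, 0.0893, -0.6355]], R = [[6.7082, 1.0435, -2.0870], [0.0000, 4.2322, -0.6669], [0.0000, 0.0000, 1.0953]]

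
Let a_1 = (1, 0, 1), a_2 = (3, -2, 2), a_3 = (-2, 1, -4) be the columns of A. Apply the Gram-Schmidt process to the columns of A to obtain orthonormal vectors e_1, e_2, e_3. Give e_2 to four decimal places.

e_2 = (0.2357, -0.9428, -0.2357)

e_1 = a_1/‖a_1‖ = (1, 0, 1)/1.4142 = (0.7071, 0.0000, 0.7071).
r_{12} = e_1·a_2 = 3.5355.
u_2 = a_2 − 3.5355·e_1 = (0.5000, -2.0000, -0.5000).
‖u_2‖ = 2.1213, so e_2 = (0.2357, -0.9428, -0.2357).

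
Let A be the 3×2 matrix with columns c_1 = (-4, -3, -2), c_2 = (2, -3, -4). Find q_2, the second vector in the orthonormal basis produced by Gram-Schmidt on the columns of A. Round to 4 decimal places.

q_2 = (0.6332, -0.4042, -0.6601)

c_1 = (-4, -3, -2); ‖c_1‖ = 5.3852, so q_1 = (-0.7428, -0.5571, -0.3714).
q_1·c_2 = (-0.7428)·2 + (-0.5571)·(-3) + (-0.3714)·(-4) = 1.6713.
u_2 = c_2 − 1.6713·q_1 = (3.2414, -2.0690, -3.3793).
‖u_2‖ = 5.1193, so q_2 = (0.6332, -0.4042, -0.6601).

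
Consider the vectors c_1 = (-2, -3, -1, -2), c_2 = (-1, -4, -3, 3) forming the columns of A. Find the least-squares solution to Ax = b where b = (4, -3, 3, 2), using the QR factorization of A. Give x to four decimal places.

c_1 = (-2, -3, -1, -2); ‖c_1‖ = 4.2426, so q_1 = (-0.4714, -0.7071, -0.2357, -0.4714).
q_1·c_2 = (-0.4714)·(-1) + (-0.7071)·(-4) + (-0.2357)·(-3) + (-0.4714)·3 = 2.5927.
u_2 = c_2 − 2.5927·q_1 = (0.2222, -2.1667, -2.3889, 4.2222).
‖u_2‖ = 5.3177, so q_2 = (0.0418, -0.4074, -0.4492, 0.7940).
Qᵀb = (-1.4142, 1.6298).
Back-substitute: x_2 = 1.6298/5.3177 = 0.3065.
x_1 = (-1.4142 − 2.5927·0.3065)/4.2426 = -0.5206.

x = (-0.5206, 0.3065)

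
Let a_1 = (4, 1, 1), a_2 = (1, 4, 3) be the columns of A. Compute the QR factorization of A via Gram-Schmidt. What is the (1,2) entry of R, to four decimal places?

r_{12} = 2.5927

e_1 = a_1/‖a_1‖ = (4, 1, 1)/4.2426 = (0.9428, 0.2357, 0.2357).
r_{12} = e_1·a_2 = 2.5927.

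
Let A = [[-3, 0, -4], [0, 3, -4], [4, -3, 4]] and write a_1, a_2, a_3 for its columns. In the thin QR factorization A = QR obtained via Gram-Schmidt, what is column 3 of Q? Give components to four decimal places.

q_3 = (-0.6860, -0.5145, -0.5145)

a_1 = (-3, 0, 4); ‖a_1‖ = 5.0000, so q_1 = (-0.6000, 0.0000, 0.8000).
q_1·a_2 = (-0.6000)·0 + 0.0000·3 + 0.8000·(-3) = -2.4000.
u_2 = a_2 + 2.4000·q_1 = (-1.4400, 3.0000, -1.0800).
‖u_2‖ = 3.4986, so q_2 = (-0.4116, 0.8575, -0.3087).
q_1·a_3 = (-0.6000)·(-4) + 0.0000·(-4) + 0.8000·4 = 5.6000; q_2·a_3 = (-0.4116)·(-4) + 0.8575·(-4) + (-0.3087)·4 = -3.0184.
u_3 = a_3 − 5.6000·q_1 + 3.0184·q_2 = (-1.8824, -1.4118, -1.4118).
‖u_3‖ = 2.7440, so q_3 = (-0.6860, -0.5145, -0.5145).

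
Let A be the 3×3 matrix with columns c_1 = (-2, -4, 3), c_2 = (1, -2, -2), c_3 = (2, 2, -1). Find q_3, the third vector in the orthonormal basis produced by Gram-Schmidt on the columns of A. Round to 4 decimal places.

q_3 = (0.8666, -0.0619, 0.4952)

c_1 = (-2, -4, 3); ‖c_1‖ = 5.3852, so q_1 = (-0.3714, -0.7428, 0.5571).
q_1·c_2 = (-0.3714)·1 + (-0.7428)·(-2) + 0.5571·(-2) = 0.0000.
u_2 = c_2 + 0.0000·q_1 = (1.0000, -2.0000, -2.0000).
‖u_2‖ = 3.0000, so q_2 = (0.3333, -0.6667, -0.6667).
q_1·c_3 = (-0.3714)·2 + (-0.7428)·2 + 0.5571·(-1) = -2.7854; q_2·c_3 = 0.3333·2 + (-0.6667)·2 + (-0.6667)·(-1) = 0.0000.
u_3 = c_3 + 2.7854·q_1 + 0.0000·q_2 = (0.9655, -0.0690, 0.5517).
‖u_3‖ = 1.1142, so q_3 = (0.8666, -0.0619, 0.4952).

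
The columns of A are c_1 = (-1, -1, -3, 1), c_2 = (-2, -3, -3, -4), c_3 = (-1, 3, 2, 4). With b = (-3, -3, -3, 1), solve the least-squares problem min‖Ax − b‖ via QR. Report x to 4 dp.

x = (0.9600, 0.6400, 0.4800)

c_1 = (-1, -1, -3, 1); ‖c_1‖ = 3.4641, so q_1 = (-0.2887, -0.2887, -0.8660, 0.2887).
q_1·c_2 = (-0.2887)·(-2) + (-0.2887)·(-3) + (-0.8660)·(-3) + 0.2887·(-4) = 2.8868.
u_2 = c_2 − 2.8868·q_1 = (-1.1667, -2.1667, -0.5000, -4.8333).
‖u_2‖ = 5.4467, so q_2 = (-0.2142, -0.3978, -0.0918, -0.8874).
q_1·c_3 = (-0.2887)·(-1) + (-0.2887)·3 + (-0.8660)·2 + 0.2887·4 = -1.1547; q_2·c_3 = (-0.2142)·(-1) + (-0.3978)·3 + (-0.0918)·2 + (-0.8874)·4 = -4.7123.
u_3 = c_3 + 1.1547·q_1 + 4.7123·q_2 = (-2.3427, 0.7921, 0.5674, 0.1517).
‖u_3‖ = 2.5418, so q_3 = (-0.9217, 0.3116, 0.2232, 0.0597).
Qᵀb = (4.6188, 1.2240, 1.2201).
Back-substitute: x_3 = 1.2201/2.5418 = 0.4800.
x_2 = (1.2240 + 4.7123·0.4800)/5.4467 = 0.6400.
x_1 = (4.6188 − 2.8868·0.6400 + 1.1547·0.4800)/3.4641 = 0.9600.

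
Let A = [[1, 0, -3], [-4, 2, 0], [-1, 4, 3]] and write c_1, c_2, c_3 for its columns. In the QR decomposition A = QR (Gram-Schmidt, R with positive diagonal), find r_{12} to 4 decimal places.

r_{12} = -2.8284

e_1 = c_1/‖c_1‖ = (1, -4, -1)/4.2426 = (0.2357, -0.9428, -0.2357).
r_{12} = e_1·c_2 = -2.8284.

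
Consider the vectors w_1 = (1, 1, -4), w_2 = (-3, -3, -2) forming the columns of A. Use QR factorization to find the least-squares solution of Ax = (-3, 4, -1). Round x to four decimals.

x = (0.2857, -0.0714)

e_1 = w_1/‖w_1‖ = (1, 1, -4)/4.2426 = (0.2357, 0.2357, -0.9428).
r_{12} = e_1·w_2 = 0.4714.
u_2 = w_2 − 0.4714·e_1 = (-3.1111, -3.1111, -1.5556).
‖u_2‖ = 4.6667, so e_2 = (-0.6667, -0.6667, -0.3333).
Qᵀb = (1.1785, -0.3333).
Back-substitute: x_2 = -0.3333/4.6667 = -0.0714.
x_1 = (1.1785 − 0.4714·(-0.0714))/4.2426 = 0.2857.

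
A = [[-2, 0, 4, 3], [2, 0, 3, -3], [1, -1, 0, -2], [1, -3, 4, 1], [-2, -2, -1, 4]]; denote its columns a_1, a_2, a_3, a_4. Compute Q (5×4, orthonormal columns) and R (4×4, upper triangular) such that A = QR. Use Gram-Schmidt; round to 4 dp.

a_1 = (-2, 2, 1, 1, -2); ‖a_1‖ = 3.7417, so q_1 = (-0.5345, 0.5345, 0.2673, 0.2673, -0.5345).
q_1·a_2 = (-0.5345)·0 + 0.5345·0 + 0.2673·(-1) + 0.2673·(-3) + (-0.5345)·(-2) = 0.0000.
u_2 = a_2 + 0.0000·q_1 = (0.0000, 0.0000, -1.0000, -3.0000, -2.0000).
‖u_2‖ = 3.7417, so q_2 = (0.0000, 0.0000, -0.2673, -0.8018, -0.5345).
q_1·a_3 = (-0.5345)·4 + 0.5345·3 + 0.2673·0 + 0.2673·4 + (-0.5345)·(-1) = 1.0690; q_2·a_3 = 0.0000·4 + 0.0000·3 + (-0.2673)·0 + (-0.8018)·4 + (-0.5345)·(-1) = -2.6726.
u_3 = a_3 − 1.0690·q_1 + 2.6726·q_2 = (4.5714, 2.4286, -1.0000, 1.5714, -1.8571).
‖u_3‖ = 5.8064, so q_3 = (0.7873, 0.4183, -0.1722, 0.2706, -0.3198).
q_1·a_4 = (-0.5345)·3 + 0.5345·(-3) + 0.2673·(-2) + 0.2673·1 + (-0.5345)·4 = -5.6125; q_2·a_4 = 0.0000·3 + 0.0000·(-3) + (-0.2673)·(-2) + (-0.8018)·1 + (-0.5345)·4 = -2.4054; q_3·a_4 = 0.7873·3 + 0.4183·(-3) + (-0.1722)·(-2) + 0.2706·1 + (-0.3198)·4 = 0.4429.
u_4 = a_4 + 5.6125·q_1 + 2.4054·q_2 − 0.4429·q_3 = (-0.3487, -0.1852, -1.0666, 0.4516, -0.1441).
‖u_4‖ = 1.2321, so q_4 = (-0.2830, -0.1503, -0.8656, 0.3665, -0.1169).

Q = [[-0.5345, 0.0000, 0.7873, -0.2830], [0.5345, 0.0000, 0.4183, -0.1503], [0.2673, -0.2673, -0.1722, -0.8656], [0.2673, -0.8018, 0.2706, 0.3665], [-0.5345, -0.5345, -0.3198, -0.1169]], R = [[3.7417, 0.0000, 1.0690, -5.6125], [0.0000, 3.7417, -2.6726, -2.4054], [0.0000, 0.0000, 5.8064, 0.4429], [0.0000, 0.0000, 0.0000, 1.2321]]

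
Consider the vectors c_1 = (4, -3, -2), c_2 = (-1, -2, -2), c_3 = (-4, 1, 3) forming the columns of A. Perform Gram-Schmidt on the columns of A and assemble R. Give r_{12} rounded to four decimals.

r_{12} = 1.1142

c_1 = (4, -3, -2); ‖c_1‖ = 5.3852, so e_1 = (0.7428, -0.5571, -0.3714).
r_{12} = e_1·c_2 = 1.1142.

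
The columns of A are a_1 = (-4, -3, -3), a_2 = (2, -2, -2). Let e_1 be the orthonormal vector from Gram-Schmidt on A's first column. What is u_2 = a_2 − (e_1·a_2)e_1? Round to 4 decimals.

a_1 = (-4, -3, -3); ‖a_1‖ = 5.8310, so e_1 = (-0.6860, -0.5145, -0.5145).
e_1·a_2 = (-0.6860)·2 + (-0.5145)·(-2) + (-0.5145)·(-2) = 0.6860.
u_2 = a_2 − 0.6860·e_1 = (2.4706, -1.6471, -1.6471).

u_2 = (2.4706, -1.6471, -1.6471)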